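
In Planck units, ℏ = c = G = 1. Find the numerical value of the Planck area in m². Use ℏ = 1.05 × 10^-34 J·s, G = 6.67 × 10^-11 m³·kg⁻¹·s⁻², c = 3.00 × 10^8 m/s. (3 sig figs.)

Dimensional analysis gives A_P = ℏG/c³.
  = 7.00 × 10^-45 / 2.70 × 10^25
  = 2.59 × 10^-70 m²

2.59 × 10^-70 m²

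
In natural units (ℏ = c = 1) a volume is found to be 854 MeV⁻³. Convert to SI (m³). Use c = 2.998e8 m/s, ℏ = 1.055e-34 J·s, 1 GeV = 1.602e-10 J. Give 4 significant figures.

6.572e-36 m³

Volume is [L]³ = [E]⁻³·(ℏc)³.
1 GeV⁻³ → (ℏc)³ × (1 GeV in J)⁻³ = 7.696e-48 m³.
Convert the energy scale: 854 MeV⁻³ = 8.54e11 GeV⁻³.
Result: 8.54e11 × 7.696e-48 = 6.572e-36 m³.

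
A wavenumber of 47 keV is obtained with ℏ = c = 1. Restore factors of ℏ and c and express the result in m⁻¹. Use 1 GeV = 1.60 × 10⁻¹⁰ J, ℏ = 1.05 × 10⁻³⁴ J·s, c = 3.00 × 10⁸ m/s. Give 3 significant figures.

2.39 × 10¹¹ m⁻¹

Inverse length is [E]/(ℏc).
1 GeV → 1/(ℏc) × (1 GeV in J) = 5.08 × 10¹⁵ m⁻¹.
Convert the energy scale: 47 keV = 4.70 × 10⁻⁵ GeV.
Result: 4.70 × 10⁻⁵ × 5.08 × 10¹⁵ = 2.39 × 10¹¹ m⁻¹.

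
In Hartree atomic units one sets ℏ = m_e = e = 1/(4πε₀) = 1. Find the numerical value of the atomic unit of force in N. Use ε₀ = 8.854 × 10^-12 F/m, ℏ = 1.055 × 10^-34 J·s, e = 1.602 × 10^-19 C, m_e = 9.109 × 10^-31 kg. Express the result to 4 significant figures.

F_au = E_h/a₀ = m_e²e⁶/((4πε₀)³ℏ⁴)
E_h = 4.354 × 10^-18 J
a₀ = 5.297 × 10^-11 m
E_h/a₀ = 8.220 × 10^-8 N

8.220 × 10^-8 N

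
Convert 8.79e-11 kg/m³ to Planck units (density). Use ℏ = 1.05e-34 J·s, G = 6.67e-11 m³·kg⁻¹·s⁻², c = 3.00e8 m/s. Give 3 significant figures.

1.69e-107

Planck density: ρ_P = c⁵/(ℏG²) = 5.20e96 kg/m³.
8.79e-11 / 5.20e96 = 1.69e-107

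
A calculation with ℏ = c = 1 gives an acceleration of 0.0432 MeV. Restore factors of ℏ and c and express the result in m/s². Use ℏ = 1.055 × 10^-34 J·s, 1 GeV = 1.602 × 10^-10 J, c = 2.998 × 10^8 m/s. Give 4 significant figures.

1.967 × 10^28 m/s²

Acceleration is [L]/[T]² = c·[E]/ℏ.
1 GeV → c/ℏ × (1 GeV in J) = 4.552 × 10^32 m/s².
Convert the energy scale: 0.0432 MeV = 4.32 × 10^-5 GeV.
Result: 4.32 × 10^-5 × 4.552 × 10^32 = 1.967 × 10^28 m/s².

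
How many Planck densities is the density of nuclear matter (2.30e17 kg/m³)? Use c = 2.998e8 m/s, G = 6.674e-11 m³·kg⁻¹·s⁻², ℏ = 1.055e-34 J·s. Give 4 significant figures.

4.463e-80

Planck density: ρ_P = c⁵/(ℏG²) = 5.154e96 kg/m³.
2.30e17 / 5.154e96 = 4.463e-80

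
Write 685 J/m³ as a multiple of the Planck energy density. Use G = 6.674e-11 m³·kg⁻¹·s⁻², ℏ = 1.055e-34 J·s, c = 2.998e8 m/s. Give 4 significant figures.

1.479e-111

Planck energy density: u_P = c⁷/(ℏG²) = 4.632e113 J/m³.
685 / 4.632e113 = 1.479e-111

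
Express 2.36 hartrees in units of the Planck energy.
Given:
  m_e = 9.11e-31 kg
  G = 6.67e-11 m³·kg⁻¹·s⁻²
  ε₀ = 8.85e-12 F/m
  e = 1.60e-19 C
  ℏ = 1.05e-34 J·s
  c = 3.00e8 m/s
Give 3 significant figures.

hartree: E_h = m_e e⁴/(4πε₀ℏ)² = 4.38e-18 J
Planck energy: E_P = √(ℏc⁵/G) = 1.96e9 J
2.36 × 4.38e-18 / 1.96e9 = 5.28e-27

5.28e-27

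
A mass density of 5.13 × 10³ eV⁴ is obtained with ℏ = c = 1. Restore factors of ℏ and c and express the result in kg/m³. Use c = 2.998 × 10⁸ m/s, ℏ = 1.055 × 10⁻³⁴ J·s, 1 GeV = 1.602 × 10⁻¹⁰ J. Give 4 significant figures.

1.188 × 10⁻¹² kg/m³

Mass density is [E]/(c²[L]³) = [E]⁴/(ℏ³c⁵).
1 GeV⁴ → 1/(ℏ³c⁵) × (1 GeV in J)⁴ = 2.316 × 10²⁰ kg/m³.
Convert the energy scale: 5.13 × 10³ eV⁴ = 5.13 × 10⁻³³ GeV⁴.
Result: 5.13 × 10⁻³³ × 2.316 × 10²⁰ = 1.188 × 10⁻¹² kg/m³.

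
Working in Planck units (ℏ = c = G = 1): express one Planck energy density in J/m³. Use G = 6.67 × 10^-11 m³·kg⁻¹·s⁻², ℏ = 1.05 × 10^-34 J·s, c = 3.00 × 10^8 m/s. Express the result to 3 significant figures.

From ℏ = c = G = 1 the energy density scale is u_P = c⁷/(ℏG²).
  = 2.19 × 10^59 / 4.67 × 10^-55
  = 4.68 × 10^113 J/m³

4.68 × 10^113 J/m³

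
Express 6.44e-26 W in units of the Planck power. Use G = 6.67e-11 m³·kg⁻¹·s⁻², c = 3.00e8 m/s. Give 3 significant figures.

1.77e-78

Planck power: P_P = c⁵/G = 3.64e52 W.
6.44e-26 / 3.64e52 = 1.77e-78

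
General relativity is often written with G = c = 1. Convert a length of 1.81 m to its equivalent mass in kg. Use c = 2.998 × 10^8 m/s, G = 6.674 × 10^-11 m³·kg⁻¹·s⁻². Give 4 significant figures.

2.438 × 10^27 kg

Length → mass via c²/G.
1.81 m × (c²/G) = 2.438 × 10^27 kg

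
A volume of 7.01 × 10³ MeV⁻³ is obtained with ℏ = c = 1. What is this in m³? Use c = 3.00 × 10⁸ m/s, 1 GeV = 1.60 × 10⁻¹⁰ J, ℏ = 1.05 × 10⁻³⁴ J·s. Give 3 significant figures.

5.35 × 10⁻³⁵ m³

Volume is [L]³ = [E]⁻³·(ℏc)³.
1 GeV⁻³ → (ℏc)³ × (1 GeV in J)⁻³ = 7.63 × 10⁻⁴⁸ m³.
Convert the energy scale: 7.01 × 10³ MeV⁻³ = 7.01 × 10¹² GeV⁻³.
Result: 7.01 × 10¹² × 7.63 × 10⁻⁴⁸ = 5.35 × 10⁻³⁵ m³.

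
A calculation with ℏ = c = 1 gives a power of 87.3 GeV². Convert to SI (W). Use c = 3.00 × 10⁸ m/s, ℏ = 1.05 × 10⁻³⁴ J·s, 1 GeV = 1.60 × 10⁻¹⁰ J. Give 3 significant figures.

Power is [E]/[T] = [E]²/ℏ.
1 GeV² → 1/ℏ × (1 GeV in J)² = 2.44 × 10¹⁴ W.
Result: 87.3 × 2.44 × 10¹⁴ = 2.13 × 10¹⁶ W.

2.13 × 10¹⁶ W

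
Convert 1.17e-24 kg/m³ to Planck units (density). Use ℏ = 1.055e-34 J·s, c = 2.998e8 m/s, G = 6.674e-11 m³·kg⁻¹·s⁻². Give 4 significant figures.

2.270e-121

Planck density: ρ_P = c⁵/(ℏG²) = 5.154e96 kg/m³.
1.17e-24 / 5.154e96 = 2.270e-121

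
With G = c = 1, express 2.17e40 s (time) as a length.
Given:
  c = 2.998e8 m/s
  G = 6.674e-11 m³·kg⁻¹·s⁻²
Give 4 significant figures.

6.506e48 m

Time → length via c.
2.17e40 s × (c) = 6.506e48 m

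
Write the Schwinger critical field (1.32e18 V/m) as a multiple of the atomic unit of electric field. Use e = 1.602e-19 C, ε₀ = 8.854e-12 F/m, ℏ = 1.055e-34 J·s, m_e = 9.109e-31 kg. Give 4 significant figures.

2.573e6

atomic unit of electric field: E_au = E_h/(e a₀) = m_e²e⁵/((4πε₀)³ℏ⁴) = 5.131e11 V/m.
1.32e18 / 5.131e11 = 2.573e6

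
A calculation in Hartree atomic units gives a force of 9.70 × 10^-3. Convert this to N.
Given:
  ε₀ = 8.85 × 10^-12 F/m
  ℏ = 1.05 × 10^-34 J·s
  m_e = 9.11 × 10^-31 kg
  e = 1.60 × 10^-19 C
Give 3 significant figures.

One atomic unit of force: F_au = E_h/a₀ = m_e²e⁶/((4πε₀)³ℏ⁴) = 8.33 × 10^-8 N.
9.70 × 10^-3 × 8.33 × 10^-8 N = 8.08 × 10^-10 N

8.08 × 10^-10 N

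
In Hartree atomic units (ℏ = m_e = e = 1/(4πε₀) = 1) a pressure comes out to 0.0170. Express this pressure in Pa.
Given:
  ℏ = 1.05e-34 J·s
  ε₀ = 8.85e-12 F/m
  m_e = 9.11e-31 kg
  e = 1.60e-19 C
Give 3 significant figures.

5.12e11 Pa

One atomic unit of pressure: P_au = E_h/a₀³ = m_e⁴e¹⁰/((4πε₀)⁵ℏ⁸) = 3.01e13 Pa.
0.0170 × 3.01e13 Pa = 5.12e11 Pa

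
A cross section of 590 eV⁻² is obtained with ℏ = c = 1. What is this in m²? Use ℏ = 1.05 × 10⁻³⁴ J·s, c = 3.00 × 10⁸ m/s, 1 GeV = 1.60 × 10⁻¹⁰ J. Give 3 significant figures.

Area is [L]² = [E]⁻²·(ℏc)²; restore (ℏc)².
1 GeV⁻² → (ℏc)² × (1 GeV in J)⁻² = 3.88 × 10⁻³² m².
Convert the energy scale: 590 eV⁻² = 5.90 × 10²⁰ GeV⁻².
Result: 5.90 × 10²⁰ × 3.88 × 10⁻³² = 2.29 × 10⁻¹¹ m².

2.29 × 10⁻¹¹ m²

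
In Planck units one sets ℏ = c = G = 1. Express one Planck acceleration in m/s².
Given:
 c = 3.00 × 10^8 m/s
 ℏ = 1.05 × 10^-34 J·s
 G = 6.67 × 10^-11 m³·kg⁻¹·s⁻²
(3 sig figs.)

5.59 × 10^51 m/s²

a_P = √(c⁷/(ℏG))
  = √(3.12 × 10^103)
  = 5.59 × 10^51 m/s²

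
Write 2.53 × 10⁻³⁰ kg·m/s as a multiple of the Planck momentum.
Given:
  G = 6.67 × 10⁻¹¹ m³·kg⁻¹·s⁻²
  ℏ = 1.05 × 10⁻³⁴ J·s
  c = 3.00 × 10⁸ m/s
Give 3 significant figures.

3.88 × 10⁻³¹

Planck momentum: p_P = √(ℏc³/G) = 6.52 kg·m/s.
2.53 × 10⁻³⁰ / 6.52 = 3.88 × 10⁻³¹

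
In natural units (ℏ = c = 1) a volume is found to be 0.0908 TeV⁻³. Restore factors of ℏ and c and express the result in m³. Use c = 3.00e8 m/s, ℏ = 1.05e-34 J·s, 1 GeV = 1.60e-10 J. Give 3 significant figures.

6.93e-58 m³

Volume is [L]³ = [E]⁻³·(ℏc)³.
1 GeV⁻³ → (ℏc)³ × (1 GeV in J)⁻³ = 7.63e-48 m³.
Convert the energy scale: 0.0908 TeV⁻³ = 9.08e-11 GeV⁻³.
Result: 9.08e-11 × 7.63e-48 = 6.93e-58 m³.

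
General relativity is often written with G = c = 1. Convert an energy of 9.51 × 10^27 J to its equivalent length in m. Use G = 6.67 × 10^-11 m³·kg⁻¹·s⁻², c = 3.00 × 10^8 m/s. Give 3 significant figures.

Energy → length via G/c⁴.
9.51 × 10^27 J × (G/c⁴) = 7.83 × 10^-17 m

7.83 × 10^-17 m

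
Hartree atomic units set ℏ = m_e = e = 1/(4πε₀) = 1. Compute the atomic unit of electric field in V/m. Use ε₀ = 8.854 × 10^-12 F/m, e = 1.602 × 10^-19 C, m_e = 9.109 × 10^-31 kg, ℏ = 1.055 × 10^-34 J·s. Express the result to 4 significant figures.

Dimensional analysis gives E_au = E_h/(e a₀) = m_e²e⁵/((4πε₀)³ℏ⁴).
E_h = 4.354 × 10^-18 J
a₀ = 5.297 × 10^-11 m
E_h/(e·a₀) = 5.131 × 10^11 V/m

5.131 × 10^11 V/m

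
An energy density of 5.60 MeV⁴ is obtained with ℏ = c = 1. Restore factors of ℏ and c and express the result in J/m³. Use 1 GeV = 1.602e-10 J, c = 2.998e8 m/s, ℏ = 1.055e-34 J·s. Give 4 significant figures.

[E]/[L]³ = [E]⁴/(ℏc)³; restore (ℏc)⁻³.
1 GeV⁴ → 1/(ℏc)³ × (1 GeV in J)⁴ = 2.082e37 J/m³.
Convert the energy scale: 5.60 MeV⁴ = 5.60e-12 GeV⁴.
Result: 5.60e-12 × 2.082e37 = 1.166e26 J/m³.

1.166e26 J/m³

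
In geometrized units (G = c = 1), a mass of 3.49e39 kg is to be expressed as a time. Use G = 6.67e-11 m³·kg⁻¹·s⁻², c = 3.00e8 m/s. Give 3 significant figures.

Mass → time via G/c³.
3.49e39 kg × (G/c³) = 8.62e3 s

8.62e3 s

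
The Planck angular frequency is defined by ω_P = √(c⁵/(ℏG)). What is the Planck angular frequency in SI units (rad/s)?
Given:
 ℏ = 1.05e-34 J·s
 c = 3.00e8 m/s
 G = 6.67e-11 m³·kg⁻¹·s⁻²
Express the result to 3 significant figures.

1.86e43 rad/s

ω_P = √(c⁵/(ℏG))
  = √(3.47e86)
  = 1.86e43 rad/s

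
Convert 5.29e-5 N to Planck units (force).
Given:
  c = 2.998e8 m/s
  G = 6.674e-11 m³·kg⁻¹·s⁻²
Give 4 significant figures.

4.370e-49

Planck force: F_P = c⁴/G = 1.210e44 N.
5.29e-5 / 1.210e44 = 4.370e-49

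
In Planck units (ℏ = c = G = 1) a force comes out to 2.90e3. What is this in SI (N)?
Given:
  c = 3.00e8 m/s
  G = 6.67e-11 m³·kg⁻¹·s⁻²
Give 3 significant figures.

One Planck force: F_P = c⁴/G = 1.21e44 N.
2.90e3 × 1.21e44 N = 3.52e47 N

3.52e47 N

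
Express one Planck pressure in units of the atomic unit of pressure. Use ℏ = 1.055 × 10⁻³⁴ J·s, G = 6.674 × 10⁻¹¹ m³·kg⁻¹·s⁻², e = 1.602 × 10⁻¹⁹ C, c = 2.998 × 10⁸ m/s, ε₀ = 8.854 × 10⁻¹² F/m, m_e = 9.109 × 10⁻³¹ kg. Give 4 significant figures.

Planck pressure: p_P = c⁷/(ℏG²) = 4.632 × 10¹¹³ Pa
atomic unit of pressure: P_au = E_h/a₀³ = m_e⁴e¹⁰/((4πε₀)⁵ℏ⁸) = 2.929 × 10¹³ Pa
ratio = 4.632 × 10¹¹³ / 2.929 × 10¹³ = 1.581 × 10¹⁰⁰

1.581 × 10¹⁰⁰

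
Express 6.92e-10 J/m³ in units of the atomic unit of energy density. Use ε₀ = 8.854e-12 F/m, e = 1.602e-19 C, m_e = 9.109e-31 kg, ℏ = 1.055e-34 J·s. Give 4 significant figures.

atomic unit of energy density: u_au = E_h/a₀³ = m_e⁴e¹⁰/((4πε₀)⁵ℏ⁸) = 2.929e13 J/m³.
6.92e-10 / 2.929e13 = 2.362e-23

2.362e-23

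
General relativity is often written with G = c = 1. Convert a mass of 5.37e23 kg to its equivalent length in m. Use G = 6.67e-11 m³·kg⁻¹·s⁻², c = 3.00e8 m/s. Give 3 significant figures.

3.98e-4 m

In G = c = 1 units mass has dimensions of length; the conversion factor is G/c².
5.37e23 kg × (G/c²) = 3.98e-4 m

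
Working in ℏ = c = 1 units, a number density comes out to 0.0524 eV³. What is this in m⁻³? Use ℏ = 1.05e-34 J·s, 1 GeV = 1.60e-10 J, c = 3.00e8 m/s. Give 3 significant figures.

Number density is [L]⁻³ = [E]³/(ℏc)³.
1 GeV³ → 1/(ℏc)³ × (1 GeV in J)³ = 1.31e47 m⁻³.
Convert the energy scale: 0.0524 eV³ = 5.24e-29 GeV³.
Result: 5.24e-29 × 1.31e47 = 6.87e18 m⁻³.

6.87e18 m⁻³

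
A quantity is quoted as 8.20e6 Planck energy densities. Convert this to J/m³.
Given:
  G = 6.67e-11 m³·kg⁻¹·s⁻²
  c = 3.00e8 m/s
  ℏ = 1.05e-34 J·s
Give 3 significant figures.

3.84e120 J/m³

One Planck energy density: u_P = c⁷/(ℏG²) = 4.68e113 J/m³.
8.20e6 × 4.68e113 J/m³ = 3.84e120 J/m³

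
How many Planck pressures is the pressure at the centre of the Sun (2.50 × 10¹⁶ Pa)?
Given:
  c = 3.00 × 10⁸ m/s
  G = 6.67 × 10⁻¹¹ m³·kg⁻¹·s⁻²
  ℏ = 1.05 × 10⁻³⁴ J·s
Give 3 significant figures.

5.34 × 10⁻⁹⁸

Planck pressure: p_P = c⁷/(ℏG²) = 4.68 × 10¹¹³ Pa.
2.50 × 10¹⁶ / 4.68 × 10¹¹³ = 5.34 × 10⁻⁹⁸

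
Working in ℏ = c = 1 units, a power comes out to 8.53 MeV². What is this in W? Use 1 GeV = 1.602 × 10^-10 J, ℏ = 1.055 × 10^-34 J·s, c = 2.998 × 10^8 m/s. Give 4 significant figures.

2.075 × 10^9 W

Power is [E]/[T] = [E]²/ℏ.
1 GeV² → 1/ℏ × (1 GeV in J)² = 2.433 × 10^14 W.
Convert the energy scale: 8.53 MeV² = 8.53 × 10^-6 GeV².
Result: 8.53 × 10^-6 × 2.433 × 10^14 = 2.075 × 10^9 W.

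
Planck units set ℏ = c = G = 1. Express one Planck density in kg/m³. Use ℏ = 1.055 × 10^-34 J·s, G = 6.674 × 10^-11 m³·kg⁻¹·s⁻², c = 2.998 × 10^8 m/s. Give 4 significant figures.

From ℏ = c = G = 1 the density scale is ρ_P = c⁵/(ℏG²).
  = 2.422 × 10^42 / 4.699 × 10^-55
  = 5.154 × 10^96 kg/m³

5.154 × 10^96 kg/m³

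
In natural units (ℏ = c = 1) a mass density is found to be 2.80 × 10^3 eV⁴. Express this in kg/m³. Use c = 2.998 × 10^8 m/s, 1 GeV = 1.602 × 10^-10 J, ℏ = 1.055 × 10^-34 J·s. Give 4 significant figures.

Mass density is [E]/(c²[L]³) = [E]⁴/(ℏ³c⁵).
1 GeV⁴ → 1/(ℏ³c⁵) × (1 GeV in J)⁴ = 2.316 × 10^20 kg/m³.
Convert the energy scale: 2.80 × 10^3 eV⁴ = 2.80 × 10^-33 GeV⁴.
Result: 2.80 × 10^-33 × 2.316 × 10^20 = 6.485 × 10^-13 kg/m³.

6.485 × 10^-13 kg/m³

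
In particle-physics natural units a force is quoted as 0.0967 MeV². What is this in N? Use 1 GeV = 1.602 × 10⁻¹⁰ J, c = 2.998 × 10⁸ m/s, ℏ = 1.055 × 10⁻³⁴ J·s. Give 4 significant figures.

0.07846 N

Force is [E]/[L] = [E]²/(ℏc); restore (ℏc)⁻¹.
1 GeV² → 1/(ℏc) × (1 GeV in J)² = 8.114 × 10⁵ N.
Convert the energy scale: 0.0967 MeV² = 9.67 × 10⁻⁸ GeV².
Result: 9.67 × 10⁻⁸ × 8.114 × 10⁵ = 0.07846 N.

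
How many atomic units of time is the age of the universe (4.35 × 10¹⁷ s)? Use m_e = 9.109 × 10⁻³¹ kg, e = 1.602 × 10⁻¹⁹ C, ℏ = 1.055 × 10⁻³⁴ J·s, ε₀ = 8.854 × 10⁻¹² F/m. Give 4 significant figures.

1.795 × 10³⁴

atomic unit of time: τ_au = (4πε₀)²ℏ³/(m_e e⁴) = 2.423 × 10⁻¹⁷ s.
4.35 × 10¹⁷ / 2.423 × 10⁻¹⁷ = 1.795 × 10³⁴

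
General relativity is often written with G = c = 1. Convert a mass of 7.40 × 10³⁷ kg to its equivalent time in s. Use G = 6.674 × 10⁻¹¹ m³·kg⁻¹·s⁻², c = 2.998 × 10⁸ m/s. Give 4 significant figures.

Mass → time via G/c³.
7.40 × 10³⁷ kg × (G/c³) = 183.3 s

183.3 s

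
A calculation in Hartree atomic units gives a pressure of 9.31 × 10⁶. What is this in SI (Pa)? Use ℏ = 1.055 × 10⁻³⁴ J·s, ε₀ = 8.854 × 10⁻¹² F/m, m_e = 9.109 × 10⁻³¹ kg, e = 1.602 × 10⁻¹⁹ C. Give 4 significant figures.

One atomic unit of pressure: P_au = E_h/a₀³ = m_e⁴e¹⁰/((4πε₀)⁵ℏ⁸) = 2.929 × 10¹³ Pa.
9.31 × 10⁶ × 2.929 × 10¹³ Pa = 2.727 × 10²⁰ Pa

2.727 × 10²⁰ Pa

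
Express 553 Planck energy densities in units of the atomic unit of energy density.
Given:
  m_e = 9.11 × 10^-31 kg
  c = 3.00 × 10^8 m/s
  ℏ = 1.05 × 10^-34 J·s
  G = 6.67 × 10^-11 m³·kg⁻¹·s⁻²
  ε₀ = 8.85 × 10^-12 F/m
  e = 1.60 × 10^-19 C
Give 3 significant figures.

Planck energy density: u_P = c⁷/(ℏG²) = 4.68 × 10^113 J/m³
atomic unit of energy density: u_au = E_h/a₀³ = m_e⁴e¹⁰/((4πε₀)⁵ℏ⁸) = 3.01 × 10^13 J/m³
553 × 4.68 × 10^113 / 3.01 × 10^13 = 8.59 × 10^102

8.59 × 10^102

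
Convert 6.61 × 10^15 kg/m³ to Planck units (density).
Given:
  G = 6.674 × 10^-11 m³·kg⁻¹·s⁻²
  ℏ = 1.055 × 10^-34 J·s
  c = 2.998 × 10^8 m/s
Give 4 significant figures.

Planck density: ρ_P = c⁵/(ℏG²) = 5.154 × 10^96 kg/m³.
6.61 × 10^15 / 5.154 × 10^96 = 1.283 × 10^-81

1.283 × 10^-81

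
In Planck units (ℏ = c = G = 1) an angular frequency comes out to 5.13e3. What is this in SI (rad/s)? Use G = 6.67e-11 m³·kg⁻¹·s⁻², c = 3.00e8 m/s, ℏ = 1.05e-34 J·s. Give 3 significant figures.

One Planck angular frequency: ω_P = √(c⁵/(ℏG)) = 1.86e43 rad/s.
5.13e3 × 1.86e43 rad/s = 9.56e46 rad/s

9.56e46 rad/s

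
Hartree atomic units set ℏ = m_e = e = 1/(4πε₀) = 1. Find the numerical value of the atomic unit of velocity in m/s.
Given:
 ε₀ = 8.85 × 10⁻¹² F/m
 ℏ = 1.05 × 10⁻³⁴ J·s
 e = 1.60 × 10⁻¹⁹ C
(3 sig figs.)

Dimensional analysis gives v_au = e²/(4πε₀ℏ).
  = 2.56 × 10⁻³⁸ / 1.17 × 10⁻⁴⁴
  = 2.19 × 10⁶ m/s

2.19 × 10⁶ m/s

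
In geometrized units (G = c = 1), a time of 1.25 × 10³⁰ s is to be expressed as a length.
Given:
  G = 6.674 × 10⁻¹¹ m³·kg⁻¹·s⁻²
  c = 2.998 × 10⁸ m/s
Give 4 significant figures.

Time → length via c.
1.25 × 10³⁰ s × (c) = 3.748 × 10³⁸ m

3.748 × 10³⁸ m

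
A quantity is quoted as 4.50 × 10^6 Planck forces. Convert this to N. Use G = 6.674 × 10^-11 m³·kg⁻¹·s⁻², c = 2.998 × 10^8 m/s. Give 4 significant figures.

5.447 × 10^50 N

One Planck force: F_P = c⁴/G = 1.210 × 10^44 N.
4.50 × 10^6 × 1.210 × 10^44 N = 5.447 × 10^50 N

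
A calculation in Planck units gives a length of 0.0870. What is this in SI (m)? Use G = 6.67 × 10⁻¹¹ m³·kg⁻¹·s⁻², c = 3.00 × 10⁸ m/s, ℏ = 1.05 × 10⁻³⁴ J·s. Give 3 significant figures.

One Planck length: ℓ_P = √(ℏG/c³) = 1.61 × 10⁻³⁵ m.
0.0870 × 1.61 × 10⁻³⁵ m = 1.40 × 10⁻³⁶ m

1.40 × 10⁻³⁶ m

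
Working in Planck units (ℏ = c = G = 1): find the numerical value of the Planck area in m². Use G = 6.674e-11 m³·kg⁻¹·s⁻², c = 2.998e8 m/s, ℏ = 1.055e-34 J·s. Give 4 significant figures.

2.613e-70 m²

From ℏ = c = G = 1 the area scale is A_P = ℏG/c³.
  = 7.041e-45 / 2.695e25
  = 2.613e-70 m²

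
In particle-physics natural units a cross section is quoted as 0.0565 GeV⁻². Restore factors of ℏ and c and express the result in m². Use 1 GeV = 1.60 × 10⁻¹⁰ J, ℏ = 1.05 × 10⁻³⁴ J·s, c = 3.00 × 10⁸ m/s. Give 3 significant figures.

2.19 × 10⁻³³ m²

Area is [L]² = [E]⁻²·(ℏc)²; restore (ℏc)².
1 GeV⁻² → (ℏc)² × (1 GeV in J)⁻² = 3.88 × 10⁻³² m².
Result: 0.0565 × 3.88 × 10⁻³² = 2.19 × 10⁻³³ m².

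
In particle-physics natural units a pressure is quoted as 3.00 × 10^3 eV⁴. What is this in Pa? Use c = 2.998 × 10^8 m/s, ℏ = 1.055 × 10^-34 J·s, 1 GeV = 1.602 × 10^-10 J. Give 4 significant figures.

6.245 × 10^4 Pa

Pressure is [E]/[L]³ = [E]⁴/(ℏc)³.
1 GeV⁴ → 1/(ℏc)³ × (1 GeV in J)⁴ = 2.082 × 10^37 Pa.
Convert the energy scale: 3.00 × 10^3 eV⁴ = 3.00 × 10^-33 GeV⁴.
Result: 3.00 × 10^-33 × 2.082 × 10^37 = 6.245 × 10^4 Pa.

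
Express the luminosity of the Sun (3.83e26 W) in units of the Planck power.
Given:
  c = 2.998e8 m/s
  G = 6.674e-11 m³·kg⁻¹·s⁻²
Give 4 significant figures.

1.055e-26

Planck power: P_P = c⁵/G = 3.629e52 W.
3.83e26 / 3.629e52 = 1.055e-26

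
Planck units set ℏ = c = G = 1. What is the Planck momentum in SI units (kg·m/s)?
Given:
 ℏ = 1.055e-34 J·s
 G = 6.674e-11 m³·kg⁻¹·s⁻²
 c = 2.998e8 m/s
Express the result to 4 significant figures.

6.527 kg·m/s

From ℏ = c = G = 1 the momentum scale is p_P = √(ℏc³/G).
  = √(42.60)
  = 6.527 kg·m/s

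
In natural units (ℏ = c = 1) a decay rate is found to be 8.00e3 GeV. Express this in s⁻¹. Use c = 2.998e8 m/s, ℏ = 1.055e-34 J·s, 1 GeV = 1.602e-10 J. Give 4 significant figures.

1.215e28 s⁻¹

A rate is [E]/ℏ; divide by ℏ.
1 GeV → 1/ℏ × (1 GeV in J) = 1.518e24 s⁻¹.
Result: 8.00e3 × 1.518e24 = 1.215e28 s⁻¹.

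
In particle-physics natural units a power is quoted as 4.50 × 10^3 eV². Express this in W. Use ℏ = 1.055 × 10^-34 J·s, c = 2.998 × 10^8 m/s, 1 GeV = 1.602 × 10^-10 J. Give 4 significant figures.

1.095 W

Power is [E]/[T] = [E]²/ℏ.
1 GeV² → 1/ℏ × (1 GeV in J)² = 2.433 × 10^14 W.
Convert the energy scale: 4.50 × 10^3 eV² = 4.50 × 10^-15 GeV².
Result: 4.50 × 10^-15 × 2.433 × 10^14 = 1.095 W.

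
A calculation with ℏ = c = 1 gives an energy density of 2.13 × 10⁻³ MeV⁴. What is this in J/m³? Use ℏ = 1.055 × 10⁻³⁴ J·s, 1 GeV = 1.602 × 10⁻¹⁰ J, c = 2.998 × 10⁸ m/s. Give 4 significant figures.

4.434 × 10²² J/m³

[E]/[L]³ = [E]⁴/(ℏc)³; restore (ℏc)⁻³.
1 GeV⁴ → 1/(ℏc)³ × (1 GeV in J)⁴ = 2.082 × 10³⁷ J/m³.
Convert the energy scale: 2.13 × 10⁻³ MeV⁴ = 2.13 × 10⁻¹⁵ GeV⁴.
Result: 2.13 × 10⁻¹⁵ × 2.082 × 10³⁷ = 4.434 × 10²² J/m³.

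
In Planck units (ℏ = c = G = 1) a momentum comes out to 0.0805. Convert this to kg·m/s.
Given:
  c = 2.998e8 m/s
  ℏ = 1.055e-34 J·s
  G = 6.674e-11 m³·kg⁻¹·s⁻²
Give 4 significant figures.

One Planck momentum: p_P = √(ℏc³/G) = 6.527 kg·m/s.
0.0805 × 6.527 kg·m/s = 0.5254 kg·m/s

0.5254 kg·m/s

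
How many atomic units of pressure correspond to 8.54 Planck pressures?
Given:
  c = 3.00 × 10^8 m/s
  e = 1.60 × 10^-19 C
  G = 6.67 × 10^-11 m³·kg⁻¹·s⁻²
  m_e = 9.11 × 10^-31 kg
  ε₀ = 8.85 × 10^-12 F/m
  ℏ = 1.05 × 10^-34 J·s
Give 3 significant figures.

1.33 × 10^101

Planck pressure: p_P = c⁷/(ℏG²) = 4.68 × 10^113 Pa
atomic unit of pressure: P_au = E_h/a₀³ = m_e⁴e¹⁰/((4πε₀)⁵ℏ⁸) = 3.01 × 10^13 Pa
8.54 × 4.68 × 10^113 / 3.01 × 10^13 = 1.33 × 10^101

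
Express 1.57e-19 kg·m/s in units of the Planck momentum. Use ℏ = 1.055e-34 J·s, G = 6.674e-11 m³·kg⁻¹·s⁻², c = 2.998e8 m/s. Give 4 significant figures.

2.406e-20

Planck momentum: p_P = √(ℏc³/G) = 6.527 kg·m/s.
1.57e-19 / 6.527 = 2.406e-20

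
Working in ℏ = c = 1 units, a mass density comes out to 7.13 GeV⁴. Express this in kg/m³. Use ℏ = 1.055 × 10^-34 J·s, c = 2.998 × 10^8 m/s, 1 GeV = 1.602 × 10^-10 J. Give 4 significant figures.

Mass density is [E]/(c²[L]³) = [E]⁴/(ℏ³c⁵).
1 GeV⁴ → 1/(ℏ³c⁵) × (1 GeV in J)⁴ = 2.316 × 10^20 kg/m³.
Result: 7.13 × 2.316 × 10^20 = 1.651 × 10^21 kg/m³.

1.651 × 10^21 kg/m³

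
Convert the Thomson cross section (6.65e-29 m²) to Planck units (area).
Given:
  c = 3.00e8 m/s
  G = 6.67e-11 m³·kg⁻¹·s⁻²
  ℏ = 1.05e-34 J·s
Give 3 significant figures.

2.56e41

Planck area: A_P = ℏG/c³ = 2.59e-70 m².
6.65e-29 / 2.59e-70 = 2.56e41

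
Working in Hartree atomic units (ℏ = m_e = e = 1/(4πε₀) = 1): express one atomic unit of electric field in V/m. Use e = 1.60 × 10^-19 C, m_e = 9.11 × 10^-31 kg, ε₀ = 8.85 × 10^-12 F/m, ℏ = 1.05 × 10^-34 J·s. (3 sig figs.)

The unique combination of the constants set to 1 with dimensions of electric field is E_au = E_h/(e a₀) = m_e²e⁵/((4πε₀)³ℏ⁴).
E_h = 4.38 × 10^-18 J
a₀ = 5.26 × 10^-11 m
E_h/(e·a₀) = 5.20 × 10^11 V/m

5.20 × 10^11 V/m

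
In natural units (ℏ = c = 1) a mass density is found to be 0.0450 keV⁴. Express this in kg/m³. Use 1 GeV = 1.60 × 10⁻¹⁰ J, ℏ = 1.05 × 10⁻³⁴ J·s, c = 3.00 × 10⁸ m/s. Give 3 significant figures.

Mass density is [E]/(c²[L]³) = [E]⁴/(ℏ³c⁵).
1 GeV⁴ → 1/(ℏ³c⁵) × (1 GeV in J)⁴ = 2.33 × 10²⁰ kg/m³.
Convert the energy scale: 0.0450 keV⁴ = 4.50 × 10⁻²⁶ GeV⁴.
Result: 4.50 × 10⁻²⁶ × 2.33 × 10²⁰ = 1.05 × 10⁻⁵ kg/m³.

1.05 × 10⁻⁵ kg/m³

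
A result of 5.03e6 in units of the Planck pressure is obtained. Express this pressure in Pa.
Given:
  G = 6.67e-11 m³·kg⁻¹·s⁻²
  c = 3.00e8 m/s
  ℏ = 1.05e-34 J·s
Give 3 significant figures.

One Planck pressure: p_P = c⁷/(ℏG²) = 4.68e113 Pa.
5.03e6 × 4.68e113 Pa = 2.35e120 Pa

2.35e120 Pa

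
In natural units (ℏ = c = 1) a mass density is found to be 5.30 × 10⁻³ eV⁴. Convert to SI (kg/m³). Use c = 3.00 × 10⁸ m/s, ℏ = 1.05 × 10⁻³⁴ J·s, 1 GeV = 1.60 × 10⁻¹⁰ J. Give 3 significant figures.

1.23 × 10⁻¹⁸ kg/m³

Mass density is [E]/(c²[L]³) = [E]⁴/(ℏ³c⁵).
1 GeV⁴ → 1/(ℏ³c⁵) × (1 GeV in J)⁴ = 2.33 × 10²⁰ kg/m³.
Convert the energy scale: 5.30 × 10⁻³ eV⁴ = 5.30 × 10⁻³⁹ GeV⁴.
Result: 5.30 × 10⁻³⁹ × 2.33 × 10²⁰ = 1.23 × 10⁻¹⁸ kg/m³.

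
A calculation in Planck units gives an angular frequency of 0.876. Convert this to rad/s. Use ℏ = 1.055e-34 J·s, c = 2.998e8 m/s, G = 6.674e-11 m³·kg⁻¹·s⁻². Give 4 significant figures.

One Planck angular frequency: ω_P = √(c⁵/(ℏG)) = 1.855e43 rad/s.
0.876 × 1.855e43 rad/s = 1.625e43 rad/s

1.625e43 rad/s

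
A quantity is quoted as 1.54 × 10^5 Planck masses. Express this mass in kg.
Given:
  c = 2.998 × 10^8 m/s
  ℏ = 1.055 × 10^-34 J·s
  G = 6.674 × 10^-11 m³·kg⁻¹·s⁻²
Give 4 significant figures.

One Planck mass: m_P = √(ℏc/G) = 2.177 × 10^-8 kg.
1.54 × 10^5 × 2.177 × 10^-8 kg = 3.353 × 10^-3 kg

3.353 × 10^-3 kg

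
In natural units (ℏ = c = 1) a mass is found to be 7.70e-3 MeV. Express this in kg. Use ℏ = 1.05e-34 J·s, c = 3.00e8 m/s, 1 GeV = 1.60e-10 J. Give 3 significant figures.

1.37e-32 kg

Mass is [E]/c²; divide by c².
1 GeV → 1/c² × (1 GeV in J) = 1.78e-27 kg.
Convert the energy scale: 7.70e-3 MeV = 7.70e-6 GeV.
Result: 7.70e-6 × 1.78e-27 = 1.37e-32 kg.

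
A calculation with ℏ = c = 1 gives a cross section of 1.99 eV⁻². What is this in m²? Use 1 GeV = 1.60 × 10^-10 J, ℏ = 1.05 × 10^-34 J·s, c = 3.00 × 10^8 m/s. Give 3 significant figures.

Area is [L]² = [E]⁻²·(ℏc)²; restore (ℏc)².
1 GeV⁻² → (ℏc)² × (1 GeV in J)⁻² = 3.88 × 10^-32 m².
Convert the energy scale: 1.99 eV⁻² = 1.99 × 10^18 GeV⁻².
Result: 1.99 × 10^18 × 3.88 × 10^-32 = 7.71 × 10^-14 m².

7.71 × 10^-14 m²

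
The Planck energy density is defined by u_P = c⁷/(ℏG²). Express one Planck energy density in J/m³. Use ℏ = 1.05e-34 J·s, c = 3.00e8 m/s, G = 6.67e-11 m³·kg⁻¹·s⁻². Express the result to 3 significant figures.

u_P = c⁷/(ℏG²)
  = 2.19e59 / 4.67e-55
  = 4.68e113 J/m³

4.68e113 J/m³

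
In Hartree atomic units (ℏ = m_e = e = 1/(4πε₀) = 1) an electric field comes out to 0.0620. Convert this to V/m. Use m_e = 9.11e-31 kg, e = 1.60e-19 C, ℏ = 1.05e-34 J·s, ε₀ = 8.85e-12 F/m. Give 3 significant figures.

3.23e10 V/m

One atomic unit of electric field: E_au = E_h/(e a₀) = m_e²e⁵/((4πε₀)³ℏ⁴) = 5.20e11 V/m.
0.0620 × 5.20e11 V/m = 3.23e10 V/m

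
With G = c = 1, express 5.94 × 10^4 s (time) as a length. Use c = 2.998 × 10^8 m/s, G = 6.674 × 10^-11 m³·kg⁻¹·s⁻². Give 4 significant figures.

1.781 × 10^13 m

Time → length via c.
5.94 × 10^4 s × (c) = 1.781 × 10^13 m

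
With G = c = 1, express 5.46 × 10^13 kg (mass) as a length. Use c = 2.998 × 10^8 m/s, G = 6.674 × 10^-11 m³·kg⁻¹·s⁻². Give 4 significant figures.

In G = c = 1 units mass has dimensions of length; the conversion factor is G/c².
5.46 × 10^13 kg × (G/c²) = 4.054 × 10^-14 m

4.054 × 10^-14 m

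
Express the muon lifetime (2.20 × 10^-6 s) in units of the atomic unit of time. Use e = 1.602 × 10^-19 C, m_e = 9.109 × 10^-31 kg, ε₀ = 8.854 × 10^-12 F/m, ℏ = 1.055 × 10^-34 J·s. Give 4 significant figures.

9.080 × 10^10

atomic unit of time: τ_au = (4πε₀)²ℏ³/(m_e e⁴) = 2.423 × 10^-17 s.
2.20 × 10^-6 / 2.423 × 10^-17 = 9.080 × 10^10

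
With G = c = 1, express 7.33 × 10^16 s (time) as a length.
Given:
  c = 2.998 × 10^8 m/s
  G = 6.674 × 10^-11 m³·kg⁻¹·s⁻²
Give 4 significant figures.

Time → length via c.
7.33 × 10^16 s × (c) = 2.198 × 10^25 m

2.198 × 10^25 m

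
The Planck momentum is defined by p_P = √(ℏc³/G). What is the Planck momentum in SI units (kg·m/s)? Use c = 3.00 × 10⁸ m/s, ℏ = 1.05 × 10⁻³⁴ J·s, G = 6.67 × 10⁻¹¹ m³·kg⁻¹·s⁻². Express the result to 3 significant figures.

p_P = √(ℏc³/G)
  = √(42.5)
  = 6.52 kg·m/s

6.52 kg·m/s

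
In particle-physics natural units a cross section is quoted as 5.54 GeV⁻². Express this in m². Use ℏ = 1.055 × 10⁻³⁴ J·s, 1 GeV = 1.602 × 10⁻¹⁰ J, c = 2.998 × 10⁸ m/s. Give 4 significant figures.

Area is [L]² = [E]⁻²·(ℏc)²; restore (ℏc)².
1 GeV⁻² → (ℏc)² × (1 GeV in J)⁻² = 3.898 × 10⁻³² m².
Result: 5.54 × 3.898 × 10⁻³² = 2.159 × 10⁻³¹ m².

2.159 × 10⁻³¹ m²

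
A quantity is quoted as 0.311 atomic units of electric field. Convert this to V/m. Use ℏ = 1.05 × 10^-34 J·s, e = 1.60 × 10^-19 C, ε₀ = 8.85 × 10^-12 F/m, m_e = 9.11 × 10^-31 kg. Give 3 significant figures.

One atomic unit of electric field: E_au = E_h/(e a₀) = m_e²e⁵/((4πε₀)³ℏ⁴) = 5.20 × 10^11 V/m.
0.311 × 5.20 × 10^11 V/m = 1.62 × 10^11 V/m

1.62 × 10^11 V/m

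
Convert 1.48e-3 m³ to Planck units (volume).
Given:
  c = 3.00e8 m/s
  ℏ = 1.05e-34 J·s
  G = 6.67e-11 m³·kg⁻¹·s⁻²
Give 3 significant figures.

3.54e101

Planck volume: V_P = (ℏG/c³)^(3/2) = 4.18e-105 m³.
1.48e-3 / 4.18e-105 = 3.54e101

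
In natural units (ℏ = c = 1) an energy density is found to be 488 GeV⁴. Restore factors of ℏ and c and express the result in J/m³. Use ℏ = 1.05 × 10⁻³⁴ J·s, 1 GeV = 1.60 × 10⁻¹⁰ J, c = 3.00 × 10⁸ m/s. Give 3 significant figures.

[E]/[L]³ = [E]⁴/(ℏc)³; restore (ℏc)⁻³.
1 GeV⁴ → 1/(ℏc)³ × (1 GeV in J)⁴ = 2.10 × 10³⁷ J/m³.
Result: 488 × 2.10 × 10³⁷ = 1.02 × 10⁴⁰ J/m³.

1.02 × 10⁴⁰ J/m³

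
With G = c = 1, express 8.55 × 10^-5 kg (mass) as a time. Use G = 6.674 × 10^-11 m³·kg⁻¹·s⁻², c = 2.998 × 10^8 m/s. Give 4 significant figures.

2.118 × 10^-40 s

Mass → time via G/c³.
8.55 × 10^-5 kg × (G/c³) = 2.118 × 10^-40 s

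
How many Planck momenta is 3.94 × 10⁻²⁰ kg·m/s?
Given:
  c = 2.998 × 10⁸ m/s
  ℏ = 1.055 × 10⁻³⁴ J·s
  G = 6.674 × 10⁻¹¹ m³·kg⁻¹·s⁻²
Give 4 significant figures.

6.037 × 10⁻²¹

Planck momentum: p_P = √(ℏc³/G) = 6.527 kg·m/s.
3.94 × 10⁻²⁰ / 6.527 = 6.037 × 10⁻²¹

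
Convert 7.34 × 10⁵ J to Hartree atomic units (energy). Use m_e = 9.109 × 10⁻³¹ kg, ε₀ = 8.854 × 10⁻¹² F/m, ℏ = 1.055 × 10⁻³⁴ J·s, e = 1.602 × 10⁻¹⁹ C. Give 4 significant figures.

hartree: E_h = m_e e⁴/(4πε₀ℏ)² = 4.354 × 10⁻¹⁸ J.
7.34 × 10⁵ / 4.354 × 10⁻¹⁸ = 1.686 × 10²³

1.686 × 10²³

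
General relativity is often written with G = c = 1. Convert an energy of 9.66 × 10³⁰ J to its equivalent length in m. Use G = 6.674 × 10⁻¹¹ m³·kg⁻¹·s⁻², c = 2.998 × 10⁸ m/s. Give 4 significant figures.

7.981 × 10⁻¹⁴ m

Energy → length via G/c⁴.
9.66 × 10³⁰ J × (G/c⁴) = 7.981 × 10⁻¹⁴ m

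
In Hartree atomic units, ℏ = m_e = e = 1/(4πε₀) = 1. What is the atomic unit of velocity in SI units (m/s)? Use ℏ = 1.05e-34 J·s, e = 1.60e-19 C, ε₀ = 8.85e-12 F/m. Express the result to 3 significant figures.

2.19e6 m/s

Dimensional analysis gives v_au = e²/(4πε₀ℏ).
  = 2.56e-38 / 1.17e-44
  = 2.19e6 m/s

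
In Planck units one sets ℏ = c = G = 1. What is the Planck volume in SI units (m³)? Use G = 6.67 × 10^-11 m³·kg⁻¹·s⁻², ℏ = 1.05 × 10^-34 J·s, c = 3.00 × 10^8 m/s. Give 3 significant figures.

4.18 × 10^-105 m³

V_P = (ℏG/c³)^(3/2)
  = √(1.75 × 10^-209)
  = 4.18 × 10^-105 m³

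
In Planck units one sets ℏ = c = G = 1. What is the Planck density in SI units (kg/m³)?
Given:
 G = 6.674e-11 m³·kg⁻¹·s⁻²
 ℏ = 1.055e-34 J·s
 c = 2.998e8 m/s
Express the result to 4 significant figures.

ρ_P = c⁵/(ℏG²)
  = 2.422e42 / 4.699e-55
  = 5.154e96 kg/m³

5.154e96 kg/m³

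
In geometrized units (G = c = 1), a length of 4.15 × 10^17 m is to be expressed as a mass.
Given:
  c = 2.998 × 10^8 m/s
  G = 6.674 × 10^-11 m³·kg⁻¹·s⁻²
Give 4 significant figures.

Length → mass via c²/G.
4.15 × 10^17 m × (c²/G) = 5.589 × 10^44 kg

5.589 × 10^44 kg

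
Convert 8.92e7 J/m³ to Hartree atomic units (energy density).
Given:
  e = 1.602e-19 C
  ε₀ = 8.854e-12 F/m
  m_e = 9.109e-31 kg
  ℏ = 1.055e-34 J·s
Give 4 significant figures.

atomic unit of energy density: u_au = E_h/a₀³ = m_e⁴e¹⁰/((4πε₀)⁵ℏ⁸) = 2.929e13 J/m³.
8.92e7 / 2.929e13 = 3.045e-6

3.045e-6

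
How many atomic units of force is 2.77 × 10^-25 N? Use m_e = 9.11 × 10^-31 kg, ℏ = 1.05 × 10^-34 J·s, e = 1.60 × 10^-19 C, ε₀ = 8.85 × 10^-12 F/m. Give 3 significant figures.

atomic unit of force: F_au = E_h/a₀ = m_e²e⁶/((4πε₀)³ℏ⁴) = 8.33 × 10^-8 N.
2.77 × 10^-25 / 8.33 × 10^-8 = 3.33 × 10^-18

3.33 × 10^-18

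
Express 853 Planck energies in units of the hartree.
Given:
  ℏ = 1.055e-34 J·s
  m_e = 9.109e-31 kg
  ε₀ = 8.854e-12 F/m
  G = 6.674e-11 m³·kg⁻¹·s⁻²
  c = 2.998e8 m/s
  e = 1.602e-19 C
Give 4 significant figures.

3.833e29

Planck energy: E_P = √(ℏc⁵/G) = 1.957e9 J
hartree: E_h = m_e e⁴/(4πε₀ℏ)² = 4.354e-18 J
853 × 1.957e9 / 4.354e-18 = 3.833e29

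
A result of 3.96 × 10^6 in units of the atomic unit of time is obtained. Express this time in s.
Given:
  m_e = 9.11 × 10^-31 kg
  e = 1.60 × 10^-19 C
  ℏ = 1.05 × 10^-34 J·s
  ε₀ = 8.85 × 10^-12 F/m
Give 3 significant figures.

One atomic unit of time: τ_au = (4πε₀)²ℏ³/(m_e e⁴) = 2.40 × 10^-17 s.
3.96 × 10^6 × 2.40 × 10^-17 s = 9.50 × 10^-11 s

9.50 × 10^-11 s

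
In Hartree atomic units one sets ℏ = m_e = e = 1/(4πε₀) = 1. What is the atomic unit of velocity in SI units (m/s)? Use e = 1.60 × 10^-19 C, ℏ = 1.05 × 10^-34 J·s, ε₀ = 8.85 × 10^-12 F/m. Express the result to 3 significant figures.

2.19 × 10^6 m/s

v_au = e²/(4πε₀ℏ)
  = 2.56 × 10^-38 / 1.17 × 10^-44
  = 2.19 × 10^6 m/s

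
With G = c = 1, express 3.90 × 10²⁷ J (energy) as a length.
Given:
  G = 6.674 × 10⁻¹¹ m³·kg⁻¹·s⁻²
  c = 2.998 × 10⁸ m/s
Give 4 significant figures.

Energy → length via G/c⁴.
3.90 × 10²⁷ J × (G/c⁴) = 3.222 × 10⁻¹⁷ m

3.222 × 10⁻¹⁷ m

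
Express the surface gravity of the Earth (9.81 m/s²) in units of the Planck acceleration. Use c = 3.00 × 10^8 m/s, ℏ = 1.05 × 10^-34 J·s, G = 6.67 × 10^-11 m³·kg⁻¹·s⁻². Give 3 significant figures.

1.76 × 10^-51

Planck acceleration: a_P = √(c⁷/(ℏG)) = 5.59 × 10^51 m/s².
9.81 / 5.59 × 10^51 = 1.76 × 10^-51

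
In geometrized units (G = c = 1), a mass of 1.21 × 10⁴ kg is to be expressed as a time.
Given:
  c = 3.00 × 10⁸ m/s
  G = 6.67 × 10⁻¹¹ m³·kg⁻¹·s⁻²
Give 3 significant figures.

Mass → time via G/c³.
1.21 × 10⁴ kg × (G/c³) = 2.99 × 10⁻³² s

2.99 × 10⁻³² s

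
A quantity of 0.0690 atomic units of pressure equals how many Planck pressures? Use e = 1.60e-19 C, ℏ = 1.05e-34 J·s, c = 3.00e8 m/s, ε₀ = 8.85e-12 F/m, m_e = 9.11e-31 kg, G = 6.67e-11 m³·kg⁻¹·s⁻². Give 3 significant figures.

4.44e-102

atomic unit of pressure: P_au = E_h/a₀³ = m_e⁴e¹⁰/((4πε₀)⁵ℏ⁸) = 3.01e13 Pa
Planck pressure: p_P = c⁷/(ℏG²) = 4.68e113 Pa
0.0690 × 3.01e13 / 4.68e113 = 4.44e-102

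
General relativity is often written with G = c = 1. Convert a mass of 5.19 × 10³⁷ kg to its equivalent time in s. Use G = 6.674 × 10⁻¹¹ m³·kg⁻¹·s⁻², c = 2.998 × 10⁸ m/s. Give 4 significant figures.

Mass → time via G/c³.
5.19 × 10³⁷ kg × (G/c³) = 128.5 s

128.5 s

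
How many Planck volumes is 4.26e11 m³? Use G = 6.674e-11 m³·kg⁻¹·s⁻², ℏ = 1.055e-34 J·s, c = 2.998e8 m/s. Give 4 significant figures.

1.009e116

Planck volume: V_P = (ℏG/c³)^(3/2) = 4.224e-105 m³.
4.26e11 / 4.224e-105 = 1.009e116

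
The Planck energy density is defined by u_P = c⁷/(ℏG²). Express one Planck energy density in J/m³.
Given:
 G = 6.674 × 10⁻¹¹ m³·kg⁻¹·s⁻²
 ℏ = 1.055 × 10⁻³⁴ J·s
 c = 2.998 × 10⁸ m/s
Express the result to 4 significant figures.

u_P = c⁷/(ℏG²)
  = 2.177 × 10⁵⁹ / 4.699 × 10⁻⁵⁵
  = 4.632 × 10¹¹³ J/m³

4.632 × 10¹¹³ J/m³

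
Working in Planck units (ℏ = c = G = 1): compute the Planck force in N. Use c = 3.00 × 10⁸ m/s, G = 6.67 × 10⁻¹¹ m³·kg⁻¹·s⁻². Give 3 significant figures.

From ℏ = c = G = 1 the force scale is F_P = c⁴/G.
  = 8.10 × 10³³ / 6.67 × 10⁻¹¹
  = 1.21 × 10⁴⁴ N

1.21 × 10⁴⁴ N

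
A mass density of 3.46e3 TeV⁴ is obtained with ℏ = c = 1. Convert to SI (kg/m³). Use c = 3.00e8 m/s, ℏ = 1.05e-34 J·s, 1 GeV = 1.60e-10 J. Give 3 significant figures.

Mass density is [E]/(c²[L]³) = [E]⁴/(ℏ³c⁵).
1 GeV⁴ → 1/(ℏ³c⁵) × (1 GeV in J)⁴ = 2.33e20 kg/m³.
Convert the energy scale: 3.46e3 TeV⁴ = 3.46e15 GeV⁴.
Result: 3.46e15 × 2.33e20 = 8.06e35 kg/m³.

8.06e35 kg/m³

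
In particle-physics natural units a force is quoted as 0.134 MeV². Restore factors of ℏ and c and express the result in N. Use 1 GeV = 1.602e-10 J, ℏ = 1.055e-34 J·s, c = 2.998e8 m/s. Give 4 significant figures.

0.1087 N

Force is [E]/[L] = [E]²/(ℏc); restore (ℏc)⁻¹.
1 GeV² → 1/(ℏc) × (1 GeV in J)² = 8.114e5 N.
Convert the energy scale: 0.134 MeV² = 1.34e-7 GeV².
Result: 1.34e-7 × 8.114e5 = 0.1087 N.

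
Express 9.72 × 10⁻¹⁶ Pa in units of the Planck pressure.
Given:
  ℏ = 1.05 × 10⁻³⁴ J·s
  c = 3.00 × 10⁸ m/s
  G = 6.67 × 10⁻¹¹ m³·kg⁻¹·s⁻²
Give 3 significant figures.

Planck pressure: p_P = c⁷/(ℏG²) = 4.68 × 10¹¹³ Pa.
9.72 × 10⁻¹⁶ / 4.68 × 10¹¹³ = 2.08 × 10⁻¹²⁹

2.08 × 10⁻¹²⁹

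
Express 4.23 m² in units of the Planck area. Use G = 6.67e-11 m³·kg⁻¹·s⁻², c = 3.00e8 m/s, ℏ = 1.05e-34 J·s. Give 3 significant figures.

Planck area: A_P = ℏG/c³ = 2.59e-70 m².
4.23 / 2.59e-70 = 1.63e70

1.63e70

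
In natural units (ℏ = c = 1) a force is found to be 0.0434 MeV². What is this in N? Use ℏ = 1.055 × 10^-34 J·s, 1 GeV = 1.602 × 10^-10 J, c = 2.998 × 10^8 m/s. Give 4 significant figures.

Force is [E]/[L] = [E]²/(ℏc); restore (ℏc)⁻¹.
1 GeV² → 1/(ℏc) × (1 GeV in J)² = 8.114 × 10^5 N.
Convert the energy scale: 0.0434 MeV² = 4.34 × 10^-8 GeV².
Result: 4.34 × 10^-8 × 8.114 × 10^5 = 0.03522 N.

0.03522 N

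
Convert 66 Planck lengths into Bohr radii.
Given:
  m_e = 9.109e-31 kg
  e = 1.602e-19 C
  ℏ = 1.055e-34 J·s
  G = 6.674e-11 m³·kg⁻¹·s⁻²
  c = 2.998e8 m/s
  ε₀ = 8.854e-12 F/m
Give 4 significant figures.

Planck length: ℓ_P = √(ℏG/c³) = 1.616e-35 m
Bohr radius: a₀ = 4πε₀ℏ²/(m_e e²) = 5.297e-11 m
66 × 1.616e-35 / 5.297e-11 = 2.014e-23

2.014e-23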